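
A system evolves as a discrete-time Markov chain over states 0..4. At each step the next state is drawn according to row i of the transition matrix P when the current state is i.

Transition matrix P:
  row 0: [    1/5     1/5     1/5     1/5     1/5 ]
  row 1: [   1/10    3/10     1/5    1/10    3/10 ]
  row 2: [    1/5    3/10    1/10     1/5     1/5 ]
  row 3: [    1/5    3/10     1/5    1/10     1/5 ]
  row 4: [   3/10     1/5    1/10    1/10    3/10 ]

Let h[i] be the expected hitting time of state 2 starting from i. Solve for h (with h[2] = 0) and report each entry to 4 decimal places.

h = [5.7098, 5.7795, 0.0000, 5.7161, 6.3435]

First-step conditioning: h[2] = 0; for i ≠ 2, h[i] = 1 + Σ_k P[i][k]·h[k].
  h[0] = 1 + 1/5·h[0] + 1/5·h[1] + 1/5·h[3] + 1/5·h[4]
  h[1] = 1 + 1/10·h[0] + 3/10·h[1] + 1/10·h[3] + 3/10·h[4]
  h[3] = 1 + 1/5·h[0] + 3/10·h[1] + 1/10·h[3] + 1/5·h[4]
  h[4] = 1 + 3/10·h[0] + 1/5·h[1] + 1/10·h[3] + 3/10·h[4]
Solving the 4×4 linear system over states ≠ 2 gives exactly h = [4505/789, 1520/263, 0, 4510/789, 5005/789] (h[2] = 0 is the target).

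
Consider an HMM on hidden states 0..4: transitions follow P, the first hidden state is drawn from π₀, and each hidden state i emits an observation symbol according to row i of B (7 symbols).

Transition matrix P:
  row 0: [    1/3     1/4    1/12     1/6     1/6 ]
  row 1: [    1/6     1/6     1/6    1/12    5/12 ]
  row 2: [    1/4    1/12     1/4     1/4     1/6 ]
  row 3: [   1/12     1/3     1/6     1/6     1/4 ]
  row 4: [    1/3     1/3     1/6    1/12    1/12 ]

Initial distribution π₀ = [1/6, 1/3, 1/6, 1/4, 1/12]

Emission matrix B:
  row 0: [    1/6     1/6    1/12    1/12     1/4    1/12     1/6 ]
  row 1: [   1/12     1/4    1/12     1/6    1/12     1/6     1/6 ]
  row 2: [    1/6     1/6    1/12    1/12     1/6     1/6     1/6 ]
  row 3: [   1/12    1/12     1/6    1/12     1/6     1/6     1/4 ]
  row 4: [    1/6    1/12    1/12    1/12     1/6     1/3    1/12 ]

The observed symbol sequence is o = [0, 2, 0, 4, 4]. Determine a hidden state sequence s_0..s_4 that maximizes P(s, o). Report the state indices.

path = [1, 4, 0, 0, 0]

t=0: δ = [2.778e-02, 2.778e-02, 2.778e-02, 2.083e-02, 1.389e-02]  (obs o_0=0)
t=1: δ = [7.716e-04, 5.787e-04, 5.787e-04, 1.157e-03, 9.645e-04]  ψ = [0, 0, 2, 2, 1]  (obs o_1=2)
t=2: δ = [5.358e-05, 3.215e-05, 3.215e-05, 1.608e-05, 4.823e-05]  ψ = [4, 3, 3, 3, 3]  (obs o_2=0)
t=3: δ = [4.465e-06, 1.340e-06, 1.340e-06, 1.488e-06, 2.233e-06]  ψ = [0, 4, 2, 0, 1]  (obs o_3=4)
t=4: δ = [3.721e-07, 9.303e-08, 6.202e-08, 1.240e-07, 1.240e-07]  ψ = [0, 0, 0, 0, 0]  (obs o_4=4)
backtrack: best end state = 0; path = [1, 4, 0, 0, 0]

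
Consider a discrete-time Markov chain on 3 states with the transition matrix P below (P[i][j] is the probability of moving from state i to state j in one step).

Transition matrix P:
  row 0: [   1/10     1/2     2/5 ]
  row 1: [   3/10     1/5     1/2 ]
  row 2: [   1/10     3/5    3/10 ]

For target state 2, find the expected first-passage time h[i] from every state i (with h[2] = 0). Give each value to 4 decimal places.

h = [2.2807, 2.1053, 0.0000]

First-step conditioning: h[2] = 0; for i ≠ 2, h[i] = 1 + Σ_k P[i][k]·h[k].
  h[0] = 1 + 1/10·h[0] + 1/2·h[1]
  h[1] = 1 + 3/10·h[0] + 1/5·h[1]
Solving the 2×2 linear system over states ≠ 2 gives exactly h = [130/57, 40/19, 0] (h[2] = 0 is the target).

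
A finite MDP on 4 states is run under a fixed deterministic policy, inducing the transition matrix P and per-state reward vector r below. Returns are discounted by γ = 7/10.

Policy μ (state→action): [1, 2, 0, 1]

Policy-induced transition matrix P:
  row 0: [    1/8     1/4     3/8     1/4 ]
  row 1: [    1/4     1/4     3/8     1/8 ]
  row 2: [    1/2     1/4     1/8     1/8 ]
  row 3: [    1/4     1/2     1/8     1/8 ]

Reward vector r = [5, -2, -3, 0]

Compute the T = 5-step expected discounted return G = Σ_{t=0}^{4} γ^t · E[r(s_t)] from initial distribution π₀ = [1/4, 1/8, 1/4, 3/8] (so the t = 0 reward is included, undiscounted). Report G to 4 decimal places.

t=0: π = [0.2500, 0.1250, 0.2500, 0.3750], E[r] = 0.2500, γ^t·E[r] = 0.250000, running G = 0.250000
t=1: π = [0.2813, 0.3438, 0.2188, 0.1563], E[r] = 0.0625, γ^t·E[r] = 0.043750, running G = 0.293750
t=2: π = [0.2695, 0.2891, 0.2813, 0.1602], E[r] = -0.0742, γ^t·E[r] = -0.036367, running G = 0.257383
t=3: π = [0.2866, 0.2900, 0.2646, 0.1587], E[r] = 0.0591, γ^t·E[r] = 0.020265, running G = 0.277648
t=4: π = [0.2803, 0.2897, 0.2692, 0.1608], E[r] = 0.0148, γ^t·E[r] = 0.003561, running G = 0.281209

G = 0.2812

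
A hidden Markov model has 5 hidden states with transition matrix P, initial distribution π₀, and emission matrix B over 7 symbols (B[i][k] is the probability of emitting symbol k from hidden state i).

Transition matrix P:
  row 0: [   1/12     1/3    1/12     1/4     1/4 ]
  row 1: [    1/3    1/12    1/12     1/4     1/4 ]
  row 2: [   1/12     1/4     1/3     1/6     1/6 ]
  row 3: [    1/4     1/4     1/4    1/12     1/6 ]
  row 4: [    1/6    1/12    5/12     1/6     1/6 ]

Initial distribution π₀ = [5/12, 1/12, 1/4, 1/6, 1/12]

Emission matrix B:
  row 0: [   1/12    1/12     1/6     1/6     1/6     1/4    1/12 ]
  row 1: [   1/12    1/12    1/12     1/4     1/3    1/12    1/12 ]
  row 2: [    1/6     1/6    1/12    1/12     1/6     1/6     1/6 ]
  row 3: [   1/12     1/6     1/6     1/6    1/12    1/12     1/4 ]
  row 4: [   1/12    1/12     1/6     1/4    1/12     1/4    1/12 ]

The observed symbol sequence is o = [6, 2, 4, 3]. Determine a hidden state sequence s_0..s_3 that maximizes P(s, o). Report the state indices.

t=0: δ = [3.472e-02, 6.944e-03, 4.167e-02, 4.167e-02, 6.944e-03]  (obs o_0=6)
t=1: δ = [1.736e-03, 9.645e-04, 1.157e-03, 1.447e-03, 1.447e-03]  ψ = [3, 0, 2, 0, 0]  (obs o_1=2)
t=2: δ = [6.028e-05, 1.929e-04, 1.005e-04, 3.617e-05, 3.617e-05]  ψ = [3, 0, 4, 0, 0]  (obs o_2=4)
t=3: δ = [1.072e-05, 6.279e-06, 2.791e-06, 8.038e-06, 1.206e-05]  ψ = [1, 2, 2, 1, 1]  (obs o_3=3)
backtrack: best end state = 4; path = [3, 0, 1, 4]

path = [3, 0, 1, 4]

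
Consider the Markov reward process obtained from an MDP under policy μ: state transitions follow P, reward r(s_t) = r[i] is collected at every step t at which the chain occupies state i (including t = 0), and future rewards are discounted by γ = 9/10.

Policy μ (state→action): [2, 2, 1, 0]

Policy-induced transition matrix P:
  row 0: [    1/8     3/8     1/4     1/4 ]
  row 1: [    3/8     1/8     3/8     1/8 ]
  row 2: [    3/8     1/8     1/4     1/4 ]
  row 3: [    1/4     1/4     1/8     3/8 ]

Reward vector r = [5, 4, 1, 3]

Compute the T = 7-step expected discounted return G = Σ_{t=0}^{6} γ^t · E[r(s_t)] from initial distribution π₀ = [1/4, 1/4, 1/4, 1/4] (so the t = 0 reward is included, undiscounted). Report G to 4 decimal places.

t=0: π = [0.2500, 0.2500, 0.2500, 0.2500], E[r] = 3.2500, γ^t·E[r] = 3.250000, running G = 3.250000
t=1: π = [0.2813, 0.2188, 0.2500, 0.2500], E[r] = 3.2813, γ^t·E[r] = 2.953125, running G = 6.203125
t=2: π = [0.2734, 0.2266, 0.2461, 0.2539], E[r] = 3.2813, γ^t·E[r] = 2.657813, running G = 8.860938
t=3: π = [0.2749, 0.2251, 0.2466, 0.2534], E[r] = 3.2817, γ^t·E[r] = 2.392387, running G = 11.253325
t=4: π = [0.2746, 0.2254, 0.2465, 0.2535], E[r] = 3.2817, γ^t·E[r] = 2.153108, running G = 13.406433
t=5: π = [0.2747, 0.2253, 0.2465, 0.2535], E[r] = 3.2817, γ^t·E[r] = 1.937807, running G = 15.344240
t=6: π = [0.2746, 0.2254, 0.2465, 0.2535], E[r] = 3.2817, γ^t·E[r] = 1.744024, running G = 17.088264

G = 17.0883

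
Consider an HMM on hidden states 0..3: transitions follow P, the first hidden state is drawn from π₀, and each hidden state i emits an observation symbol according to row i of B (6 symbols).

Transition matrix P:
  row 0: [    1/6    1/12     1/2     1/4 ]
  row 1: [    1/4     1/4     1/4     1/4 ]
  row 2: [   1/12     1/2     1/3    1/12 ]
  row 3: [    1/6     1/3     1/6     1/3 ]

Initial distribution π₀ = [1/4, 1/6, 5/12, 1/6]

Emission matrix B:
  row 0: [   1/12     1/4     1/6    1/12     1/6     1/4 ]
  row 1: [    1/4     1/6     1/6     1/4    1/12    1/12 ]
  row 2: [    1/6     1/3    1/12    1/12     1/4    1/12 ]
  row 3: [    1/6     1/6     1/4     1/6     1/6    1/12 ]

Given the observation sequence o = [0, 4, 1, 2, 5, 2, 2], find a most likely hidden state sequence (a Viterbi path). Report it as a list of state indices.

path = [2, 2, 2, 1, 0, 3, 3]

t=0: δ = [2.083e-02, 4.167e-02, 6.944e-02, 2.778e-02]  (obs o_0=0)
t=1: δ = [1.736e-03, 2.894e-03, 5.787e-03, 1.736e-03]  ψ = [1, 2, 2, 1]  (obs o_1=4)
t=2: δ = [1.808e-04, 4.823e-04, 6.430e-04, 1.206e-04]  ψ = [1, 2, 2, 1]  (obs o_2=1)
t=3: δ = [2.009e-05, 5.358e-05, 1.786e-05, 3.014e-05]  ψ = [1, 2, 2, 1]  (obs o_3=2)
t=4: δ = [3.349e-06, 1.116e-06, 1.116e-06, 1.116e-06]  ψ = [1, 1, 1, 1]  (obs o_4=5)
t=5: δ = [9.303e-08, 9.303e-08, 1.395e-07, 2.093e-07]  ψ = [0, 2, 0, 0]  (obs o_5=2)
t=6: δ = [5.814e-09, 1.163e-08, 3.876e-09, 1.744e-08]  ψ = [3, 2, 0, 3]  (obs o_6=2)
backtrack: best end state = 3; path = [2, 2, 2, 1, 0, 3, 3]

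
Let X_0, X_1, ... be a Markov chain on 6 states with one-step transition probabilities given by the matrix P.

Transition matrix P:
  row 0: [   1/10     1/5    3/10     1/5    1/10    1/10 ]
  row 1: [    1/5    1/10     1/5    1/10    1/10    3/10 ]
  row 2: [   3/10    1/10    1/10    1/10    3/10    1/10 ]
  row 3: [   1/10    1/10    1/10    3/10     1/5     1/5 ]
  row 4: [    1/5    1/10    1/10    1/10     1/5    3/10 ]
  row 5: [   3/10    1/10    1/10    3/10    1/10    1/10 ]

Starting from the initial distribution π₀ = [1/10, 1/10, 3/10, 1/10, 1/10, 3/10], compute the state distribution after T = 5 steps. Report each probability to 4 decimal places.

π = [0.1940, 0.1194, 0.1507, 0.1933, 0.1661, 0.1764]

t=0: π = [0.1000, 0.1000, 0.3000, 0.1000, 0.1000, 0.3000]
t=1: π = [0.2400, 0.1100, 0.1300, 0.1900, 0.1800, 0.1500]
t=2: π = [0.1850, 0.1240, 0.1590, 0.1920, 0.1630, 0.1770]
t=3: π = [0.1959, 0.1185, 0.1494, 0.1923, 0.1673, 0.1766]
t=4: π = [0.1938, 0.1196, 0.1510, 0.1934, 0.1658, 0.1764]
t=5: π = [0.1940, 0.1194, 0.1507, 0.1933, 0.1661, 0.1764]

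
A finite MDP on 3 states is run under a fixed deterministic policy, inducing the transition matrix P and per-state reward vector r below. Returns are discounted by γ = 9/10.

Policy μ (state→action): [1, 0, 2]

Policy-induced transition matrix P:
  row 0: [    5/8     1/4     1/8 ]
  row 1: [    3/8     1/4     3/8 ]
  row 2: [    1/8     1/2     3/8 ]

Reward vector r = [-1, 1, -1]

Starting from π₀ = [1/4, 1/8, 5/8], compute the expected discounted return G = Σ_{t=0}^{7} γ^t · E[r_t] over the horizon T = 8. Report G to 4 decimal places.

G = -2.2657

t=0: π = [0.2500, 0.1250, 0.6250], E[r] = -0.7500, γ^t·E[r] = -0.750000, running G = -0.750000
t=1: π = [0.2813, 0.4063, 0.3125], E[r] = -0.1875, γ^t·E[r] = -0.168750, running G = -0.918750
t=2: π = [0.3672, 0.3281, 0.3047], E[r] = -0.3438, γ^t·E[r] = -0.278438, running G = -1.197188
t=3: π = [0.3906, 0.3262, 0.2832], E[r] = -0.3477, γ^t·E[r] = -0.253441, running G = -1.450629
t=4: π = [0.4019, 0.3208, 0.2773], E[r] = -0.3584, γ^t·E[r] = -0.235145, running G = -1.685774
t=5: π = [0.4061, 0.3193, 0.2745], E[r] = -0.3613, γ^t·E[r] = -0.213361, running G = -1.899135
t=6: π = [0.4079, 0.3186, 0.2735], E[r] = -0.3627, γ^t·E[r] = -0.192771, running G = -2.091905
t=7: π = [0.4086, 0.3184, 0.2730], E[r] = -0.3633, γ^t·E[r] = -0.173749, running G = -2.265654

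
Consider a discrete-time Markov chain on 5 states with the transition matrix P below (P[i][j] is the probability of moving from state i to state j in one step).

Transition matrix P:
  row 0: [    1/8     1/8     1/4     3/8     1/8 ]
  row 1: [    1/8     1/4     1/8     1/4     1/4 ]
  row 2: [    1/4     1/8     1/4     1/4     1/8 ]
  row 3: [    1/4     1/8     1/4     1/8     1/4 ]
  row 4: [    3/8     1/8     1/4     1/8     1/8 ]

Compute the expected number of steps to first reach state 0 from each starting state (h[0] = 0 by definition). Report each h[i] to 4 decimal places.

h = [0.0000, 4.4444, 3.9498, 3.8957, 3.4628]

First-step conditioning: h[0] = 0; for i ≠ 0, h[i] = 1 + Σ_k P[i][k]·h[k].
  h[1] = 1 + 1/4·h[1] + 1/8·h[2] + 1/4·h[3] + 1/4·h[4]
  h[2] = 1 + 1/8·h[1] + 1/4·h[2] + 1/4·h[3] + 1/8·h[4]
  h[3] = 1 + 1/8·h[1] + 1/4·h[2] + 1/8·h[3] + 1/4·h[4]
  h[4] = 1 + 1/8·h[1] + 1/4·h[2] + 1/8·h[3] + 1/8·h[4]
Solving the 4×4 linear system over states ≠ 0 gives exactly h = [0, 40/9, 4088/1035, 448/115, 3584/1035] (h[0] = 0 is the target).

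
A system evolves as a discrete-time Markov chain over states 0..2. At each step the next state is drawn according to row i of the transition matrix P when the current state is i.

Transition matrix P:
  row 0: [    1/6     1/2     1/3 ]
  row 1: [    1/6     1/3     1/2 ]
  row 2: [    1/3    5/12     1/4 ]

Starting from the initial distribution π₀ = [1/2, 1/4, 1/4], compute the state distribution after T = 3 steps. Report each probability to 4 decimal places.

π = [0.2295, 0.4023, 0.3682]

t=0: π = [0.5000, 0.2500, 0.2500]
t=1: π = [0.2083, 0.4375, 0.3542]
t=2: π = [0.2257, 0.3976, 0.3767]
t=3: π = [0.2295, 0.4023, 0.3682]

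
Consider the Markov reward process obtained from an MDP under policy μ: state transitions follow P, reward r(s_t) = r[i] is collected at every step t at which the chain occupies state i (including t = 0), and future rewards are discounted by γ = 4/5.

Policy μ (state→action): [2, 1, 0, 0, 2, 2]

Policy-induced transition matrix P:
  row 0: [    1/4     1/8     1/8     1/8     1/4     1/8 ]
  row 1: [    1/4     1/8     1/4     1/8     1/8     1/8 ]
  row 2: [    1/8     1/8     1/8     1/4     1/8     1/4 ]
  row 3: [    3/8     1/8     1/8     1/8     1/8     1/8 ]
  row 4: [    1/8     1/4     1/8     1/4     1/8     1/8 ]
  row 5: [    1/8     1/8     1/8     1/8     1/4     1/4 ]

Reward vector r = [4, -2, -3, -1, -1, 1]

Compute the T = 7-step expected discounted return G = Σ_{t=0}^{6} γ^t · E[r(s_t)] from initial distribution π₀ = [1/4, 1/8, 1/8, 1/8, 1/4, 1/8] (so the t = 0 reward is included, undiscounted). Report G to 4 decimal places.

t=0: π = [0.2500, 0.1250, 0.1250, 0.1250, 0.2500, 0.1250], E[r] = 0.1250, γ^t·E[r] = 0.125000, running G = 0.125000
t=1: π = [0.2031, 0.1563, 0.1406, 0.1719, 0.1719, 0.1563], E[r] = -0.1094, γ^t·E[r] = -0.087500, running G = 0.037500
t=2: π = [0.2129, 0.1465, 0.1445, 0.1641, 0.1699, 0.1621], E[r] = -0.0469, γ^t·E[r] = -0.030000, running G = 0.007500
t=3: π = [0.2109, 0.1462, 0.1433, 0.1643, 0.1719, 0.1633], E[r] = -0.0515, γ^t·E[r] = -0.026375, running G = -0.018875
t=4: π = [0.2107, 0.1465, 0.1433, 0.1644, 0.1718, 0.1633], E[r] = -0.0528, γ^t·E[r] = -0.021613, running G = -0.040488
t=5: π = [0.2108, 0.1465, 0.1433, 0.1644, 0.1718, 0.1633], E[r] = -0.0527, γ^t·E[r] = -0.017265, running G = -0.057753
t=6: π = [0.2107, 0.1465, 0.1433, 0.1644, 0.1718, 0.1633], E[r] = -0.0527, γ^t·E[r] = -0.013811, running G = -0.071564

G = -0.0716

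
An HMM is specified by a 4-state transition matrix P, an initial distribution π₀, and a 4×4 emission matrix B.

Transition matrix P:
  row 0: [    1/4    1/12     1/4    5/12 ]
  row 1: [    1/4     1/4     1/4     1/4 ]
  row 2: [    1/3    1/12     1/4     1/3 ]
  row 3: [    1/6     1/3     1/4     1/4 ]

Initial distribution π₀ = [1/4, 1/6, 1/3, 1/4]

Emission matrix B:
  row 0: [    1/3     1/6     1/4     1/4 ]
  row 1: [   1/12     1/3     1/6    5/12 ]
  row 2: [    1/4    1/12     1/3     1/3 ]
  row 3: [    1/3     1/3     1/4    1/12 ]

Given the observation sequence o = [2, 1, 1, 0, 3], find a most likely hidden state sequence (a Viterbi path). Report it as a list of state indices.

path = [2, 3, 1, 3, 1]

t=0: δ = [6.250e-02, 2.778e-02, 1.111e-01, 6.250e-02]  (obs o_0=2)
t=1: δ = [6.173e-03, 6.944e-03, 2.315e-03, 1.235e-02]  ψ = [2, 3, 2, 2]  (obs o_1=1)
t=2: δ = [3.429e-04, 1.372e-03, 2.572e-04, 1.029e-03]  ψ = [3, 3, 3, 3]  (obs o_2=1)
t=3: δ = [1.143e-04, 2.858e-05, 8.573e-05, 1.143e-04]  ψ = [1, 1, 1, 1]  (obs o_3=0)
t=4: δ = [7.144e-06, 1.588e-05, 9.526e-06, 3.969e-06]  ψ = [0, 3, 0, 0]  (obs o_4=3)
backtrack: best end state = 1; path = [2, 3, 1, 3, 1]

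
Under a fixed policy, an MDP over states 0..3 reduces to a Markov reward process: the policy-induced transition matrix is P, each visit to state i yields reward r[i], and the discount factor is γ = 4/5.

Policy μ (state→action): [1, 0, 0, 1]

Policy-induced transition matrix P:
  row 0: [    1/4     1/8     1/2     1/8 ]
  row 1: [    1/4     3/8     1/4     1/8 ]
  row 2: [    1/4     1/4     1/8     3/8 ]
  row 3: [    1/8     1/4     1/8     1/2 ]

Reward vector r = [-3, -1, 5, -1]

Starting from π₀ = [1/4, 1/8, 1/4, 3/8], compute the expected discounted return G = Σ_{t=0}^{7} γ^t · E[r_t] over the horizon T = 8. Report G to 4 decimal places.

t=0: π = [0.2500, 0.1250, 0.2500, 0.3750], E[r] = 0.0000, γ^t·E[r] = 0.000000, running G = 0.000000
t=1: π = [0.2031, 0.2344, 0.2344, 0.3281], E[r] = 0.0000, γ^t·E[r] = 0.000000, running G = 0.000000
t=2: π = [0.2090, 0.2539, 0.2305, 0.3066], E[r] = -0.0352, γ^t·E[r] = -0.022500, running G = -0.022500
t=3: π = [0.2117, 0.2556, 0.2351, 0.2976], E[r] = -0.0127, γ^t·E[r] = -0.006500, running G = -0.029000
t=4: π = [0.2128, 0.2555, 0.2363, 0.2954], E[r] = -0.0076, γ^t·E[r] = -0.003125, running G = -0.032125
t=5: π = [0.2131, 0.2553, 0.2367, 0.2948], E[r] = -0.0057, γ^t·E[r] = -0.001880, running G = -0.034005
t=6: π = [0.2131, 0.2553, 0.2368, 0.2948], E[r] = -0.0054, γ^t·E[r] = -0.001405, running G = -0.035410
t=7: π = [0.2132, 0.2553, 0.2368, 0.2947], E[r] = -0.0053, γ^t·E[r] = -0.001107, running G = -0.036517

G = -0.0365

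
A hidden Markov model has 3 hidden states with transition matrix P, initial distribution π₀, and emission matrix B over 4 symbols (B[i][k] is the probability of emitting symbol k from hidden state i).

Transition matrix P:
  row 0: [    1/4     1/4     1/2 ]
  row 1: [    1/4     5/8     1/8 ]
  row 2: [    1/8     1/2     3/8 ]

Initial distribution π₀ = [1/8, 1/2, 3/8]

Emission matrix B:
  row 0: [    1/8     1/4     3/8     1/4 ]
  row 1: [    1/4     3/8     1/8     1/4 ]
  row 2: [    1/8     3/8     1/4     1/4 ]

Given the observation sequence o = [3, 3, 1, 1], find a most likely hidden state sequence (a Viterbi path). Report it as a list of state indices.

t=0: δ = [3.125e-02, 1.250e-01, 9.375e-02]  (obs o_0=3)
t=1: δ = [7.812e-03, 1.953e-02, 8.789e-03]  ψ = [1, 1, 2]  (obs o_1=3)
t=2: δ = [1.221e-03, 4.578e-03, 1.465e-03]  ψ = [1, 1, 0]  (obs o_2=1)
t=3: δ = [2.861e-04, 1.073e-03, 2.289e-04]  ψ = [1, 1, 0]  (obs o_3=1)
backtrack: best end state = 1; path = [1, 1, 1, 1]

path = [1, 1, 1, 1]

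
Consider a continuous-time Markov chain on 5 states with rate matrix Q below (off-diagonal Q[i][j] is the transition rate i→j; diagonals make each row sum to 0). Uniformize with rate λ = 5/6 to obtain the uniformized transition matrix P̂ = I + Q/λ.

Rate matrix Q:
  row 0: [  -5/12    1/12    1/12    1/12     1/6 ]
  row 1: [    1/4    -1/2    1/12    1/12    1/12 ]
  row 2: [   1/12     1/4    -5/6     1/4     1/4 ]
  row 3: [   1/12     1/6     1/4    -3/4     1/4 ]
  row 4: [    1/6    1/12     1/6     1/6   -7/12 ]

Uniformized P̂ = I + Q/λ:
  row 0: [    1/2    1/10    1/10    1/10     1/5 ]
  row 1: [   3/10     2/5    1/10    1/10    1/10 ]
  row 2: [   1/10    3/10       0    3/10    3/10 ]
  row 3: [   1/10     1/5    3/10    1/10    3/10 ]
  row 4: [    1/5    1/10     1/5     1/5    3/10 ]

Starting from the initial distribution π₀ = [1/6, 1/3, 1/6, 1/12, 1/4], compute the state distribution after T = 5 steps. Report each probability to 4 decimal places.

t=0: π = [0.1667, 0.3333, 0.1667, 0.0833, 0.2500]
t=1: π = [0.2583, 0.2417, 0.1250, 0.1583, 0.2167]
t=2: π = [0.2733, 0.2133, 0.1408, 0.1467, 0.2258]
t=3: π = [0.2746, 0.2068, 0.1378, 0.1508, 0.2300]
t=4: π = [0.2742, 0.2047, 0.1394, 0.1506, 0.2312]
t=5: π = [0.2737, 0.2043, 0.1393, 0.1510, 0.2316]

π = [0.2737, 0.2043, 0.1393, 0.1510, 0.2316]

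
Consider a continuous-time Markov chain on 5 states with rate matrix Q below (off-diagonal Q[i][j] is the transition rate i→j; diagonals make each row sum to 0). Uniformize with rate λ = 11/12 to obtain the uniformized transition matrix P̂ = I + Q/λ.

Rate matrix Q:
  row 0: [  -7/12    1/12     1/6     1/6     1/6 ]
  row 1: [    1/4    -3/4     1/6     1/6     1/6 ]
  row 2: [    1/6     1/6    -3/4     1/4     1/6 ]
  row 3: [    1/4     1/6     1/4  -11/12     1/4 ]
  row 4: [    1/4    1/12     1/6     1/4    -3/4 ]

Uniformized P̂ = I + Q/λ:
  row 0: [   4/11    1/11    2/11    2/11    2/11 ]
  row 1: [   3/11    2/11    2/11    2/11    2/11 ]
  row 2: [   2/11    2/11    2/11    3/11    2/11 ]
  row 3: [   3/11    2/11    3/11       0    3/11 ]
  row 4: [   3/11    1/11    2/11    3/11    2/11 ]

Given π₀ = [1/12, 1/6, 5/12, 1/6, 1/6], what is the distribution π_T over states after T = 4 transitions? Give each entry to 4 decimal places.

t=0: π = [0.0833, 0.1667, 0.4167, 0.1667, 0.1667]
t=1: π = [0.2424, 0.1591, 0.1970, 0.2045, 0.1970]
t=2: π = [0.2769, 0.1419, 0.2004, 0.1804, 0.2004]
t=3: π = [0.2797, 0.1384, 0.1982, 0.1854, 0.1982]
t=4: π = [0.2801, 0.1384, 0.1987, 0.1841, 0.1987]

π = [0.2801, 0.1384, 0.1987, 0.1841, 0.1987]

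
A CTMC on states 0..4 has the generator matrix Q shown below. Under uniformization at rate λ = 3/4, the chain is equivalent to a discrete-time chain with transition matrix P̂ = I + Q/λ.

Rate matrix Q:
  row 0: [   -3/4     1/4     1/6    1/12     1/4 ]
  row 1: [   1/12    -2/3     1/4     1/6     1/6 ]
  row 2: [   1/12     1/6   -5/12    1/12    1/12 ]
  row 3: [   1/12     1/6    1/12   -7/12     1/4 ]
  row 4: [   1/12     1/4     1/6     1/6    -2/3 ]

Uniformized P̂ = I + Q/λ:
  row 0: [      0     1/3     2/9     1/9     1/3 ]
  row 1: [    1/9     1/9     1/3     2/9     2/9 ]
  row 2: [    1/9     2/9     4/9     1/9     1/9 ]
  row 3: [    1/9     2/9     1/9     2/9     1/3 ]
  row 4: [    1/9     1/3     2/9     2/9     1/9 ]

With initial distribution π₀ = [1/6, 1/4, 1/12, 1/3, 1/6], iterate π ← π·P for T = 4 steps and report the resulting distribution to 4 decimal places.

t=0: π = [0.1667, 0.2500, 0.0833, 0.3333, 0.1667]
t=1: π = [0.0926, 0.2315, 0.2315, 0.1944, 0.2500]
t=2: π = [0.1008, 0.2346, 0.2778, 0.1862, 0.2006]
t=3: π = [0.0999, 0.2297, 0.2893, 0.1802, 0.2010]
t=4: π = [0.1000, 0.2301, 0.2920, 0.1790, 0.1989]

π = [0.1000, 0.2301, 0.2920, 0.1790, 0.1989]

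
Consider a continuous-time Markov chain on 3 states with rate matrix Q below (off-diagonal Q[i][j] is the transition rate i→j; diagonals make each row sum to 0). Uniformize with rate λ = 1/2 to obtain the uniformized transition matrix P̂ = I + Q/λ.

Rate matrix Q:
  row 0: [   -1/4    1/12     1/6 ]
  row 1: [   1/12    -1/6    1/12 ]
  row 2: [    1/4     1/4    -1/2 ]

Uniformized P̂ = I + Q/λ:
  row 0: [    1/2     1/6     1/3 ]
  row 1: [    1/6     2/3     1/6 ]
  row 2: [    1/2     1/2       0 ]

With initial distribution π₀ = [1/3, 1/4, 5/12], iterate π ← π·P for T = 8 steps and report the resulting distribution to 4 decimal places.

t=0: π = [0.3333, 0.2500, 0.4167]
t=1: π = [0.4167, 0.4306, 0.1528]
t=2: π = [0.3565, 0.4329, 0.2106]
t=3: π = [0.3557, 0.4533, 0.1910]
t=4: π = [0.3489, 0.4570, 0.1941]
t=5: π = [0.3477, 0.4599, 0.1925]
t=6: π = [0.3467, 0.4608, 0.1925]
t=7: π = [0.3464, 0.4612, 0.1924]
t=8: π = [0.3463, 0.4614, 0.1923]

π = [0.3463, 0.4614, 0.1923]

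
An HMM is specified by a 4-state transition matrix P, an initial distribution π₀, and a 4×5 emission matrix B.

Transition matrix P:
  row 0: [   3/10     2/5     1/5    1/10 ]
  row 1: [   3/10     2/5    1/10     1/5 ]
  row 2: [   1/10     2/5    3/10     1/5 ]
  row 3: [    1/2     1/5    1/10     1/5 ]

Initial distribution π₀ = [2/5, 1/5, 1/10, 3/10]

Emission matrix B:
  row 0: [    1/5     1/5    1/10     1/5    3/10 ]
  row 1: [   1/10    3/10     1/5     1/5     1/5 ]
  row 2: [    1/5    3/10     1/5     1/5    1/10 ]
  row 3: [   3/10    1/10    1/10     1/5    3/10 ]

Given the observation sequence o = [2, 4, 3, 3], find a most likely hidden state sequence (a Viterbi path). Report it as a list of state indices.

t=0: δ = [4.000e-02, 4.000e-02, 2.000e-02, 3.000e-02]  (obs o_0=2)
t=1: δ = [4.500e-03, 3.200e-03, 8.000e-04, 2.400e-03]  ψ = [3, 0, 0, 1]  (obs o_1=4)
t=2: δ = [2.700e-04, 3.600e-04, 1.800e-04, 1.280e-04]  ψ = [0, 0, 0, 1]  (obs o_2=3)
t=3: δ = [2.160e-05, 2.880e-05, 1.080e-05, 1.440e-05]  ψ = [1, 1, 0, 1]  (obs o_3=3)
backtrack: best end state = 1; path = [3, 0, 1, 1]

path = [3, 0, 1, 1]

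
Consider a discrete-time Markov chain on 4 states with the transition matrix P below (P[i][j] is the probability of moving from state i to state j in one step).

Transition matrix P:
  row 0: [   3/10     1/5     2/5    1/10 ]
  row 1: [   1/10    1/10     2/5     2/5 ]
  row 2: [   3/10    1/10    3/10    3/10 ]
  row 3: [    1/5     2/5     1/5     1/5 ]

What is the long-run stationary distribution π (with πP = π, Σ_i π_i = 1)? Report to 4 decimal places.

π = [0.2356, 0.1979, 0.3186, 0.2479]

Balance equations π_j = Σ_i π_i·P[i][j]:
  π_0 = 3/10·π_0 + 1/10·π_1 + 3/10·π_2 + 1/5·π_3
  π_1 = 1/5·π_0 + 1/10·π_1 + 1/10·π_2 + 2/5·π_3
  π_2 = 2/5·π_0 + 2/5·π_1 + 3/10·π_2 + 1/5·π_3
  normalize: π_0 + π_1 + π_2 + π_3 = 1
Solving the linear system gives exactly π = [250/1061, 210/1061, 338/1061, 263/1061].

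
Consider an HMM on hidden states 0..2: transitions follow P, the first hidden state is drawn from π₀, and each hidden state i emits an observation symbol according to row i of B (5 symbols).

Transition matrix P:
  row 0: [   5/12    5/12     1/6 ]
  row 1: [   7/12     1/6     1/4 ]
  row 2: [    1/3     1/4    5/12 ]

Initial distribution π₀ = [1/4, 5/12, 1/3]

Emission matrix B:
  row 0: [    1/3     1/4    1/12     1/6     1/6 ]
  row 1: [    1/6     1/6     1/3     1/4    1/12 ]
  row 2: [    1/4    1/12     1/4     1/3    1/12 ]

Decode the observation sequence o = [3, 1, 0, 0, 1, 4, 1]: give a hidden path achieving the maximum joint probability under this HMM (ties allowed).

t=0: δ = [4.167e-02, 1.042e-01, 1.111e-01]  (obs o_0=3)
t=1: δ = [1.519e-02, 4.630e-03, 3.858e-03]  ψ = [1, 2, 2]  (obs o_1=1)
t=2: δ = [2.110e-03, 1.055e-03, 6.330e-04]  ψ = [0, 0, 0]  (obs o_2=0)
t=3: δ = [2.930e-04, 1.465e-04, 8.791e-05]  ψ = [0, 0, 0]  (obs o_3=0)
t=4: δ = [3.052e-05, 2.035e-05, 4.070e-06]  ψ = [0, 0, 0]  (obs o_4=1)
t=5: δ = [2.120e-06, 1.060e-06, 4.240e-07]  ψ = [0, 0, 0]  (obs o_5=4)
t=6: δ = [2.208e-07, 1.472e-07, 2.944e-08]  ψ = [0, 0, 0]  (obs o_6=1)
backtrack: best end state = 0; path = [1, 0, 0, 0, 0, 0, 0]

path = [1, 0, 0, 0, 0, 0, 0]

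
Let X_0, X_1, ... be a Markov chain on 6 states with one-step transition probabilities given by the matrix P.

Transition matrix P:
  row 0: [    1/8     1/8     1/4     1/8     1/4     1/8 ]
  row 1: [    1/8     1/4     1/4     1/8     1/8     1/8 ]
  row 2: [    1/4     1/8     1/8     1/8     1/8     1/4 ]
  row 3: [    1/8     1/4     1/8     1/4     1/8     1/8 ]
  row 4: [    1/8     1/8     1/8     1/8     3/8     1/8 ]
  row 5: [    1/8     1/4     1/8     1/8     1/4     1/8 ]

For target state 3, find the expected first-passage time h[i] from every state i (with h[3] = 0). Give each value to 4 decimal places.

First-step conditioning: h[3] = 0; for i ≠ 3, h[i] = 1 + Σ_k P[i][k]·h[k].
  h[0] = 1 + 1/8·h[0] + 1/8·h[1] + 1/4·h[2] + 1/4·h[4] + 1/8·h[5]
  h[1] = 1 + 1/8·h[0] + 1/4·h[1] + 1/4·h[2] + 1/8·h[4] + 1/8·h[5]
  h[2] = 1 + 1/4·h[0] + 1/8·h[1] + 1/8·h[2] + 1/8·h[4] + 1/4·h[5]
  h[4] = 1 + 1/8·h[0] + 1/8·h[1] + 1/8·h[2] + 3/8·h[4] + 1/8·h[5]
  h[5] = 1 + 1/8·h[0] + 1/4·h[1] + 1/8·h[2] + 1/4·h[4] + 1/8·h[5]
Solving the 5×5 linear system over states ≠ 3 gives exactly h = [8, 8, 8, 0, 8, 8] (h[3] = 0 is the target).

h = [8.0000, 8.0000, 8.0000, 0.0000, 8.0000, 8.0000]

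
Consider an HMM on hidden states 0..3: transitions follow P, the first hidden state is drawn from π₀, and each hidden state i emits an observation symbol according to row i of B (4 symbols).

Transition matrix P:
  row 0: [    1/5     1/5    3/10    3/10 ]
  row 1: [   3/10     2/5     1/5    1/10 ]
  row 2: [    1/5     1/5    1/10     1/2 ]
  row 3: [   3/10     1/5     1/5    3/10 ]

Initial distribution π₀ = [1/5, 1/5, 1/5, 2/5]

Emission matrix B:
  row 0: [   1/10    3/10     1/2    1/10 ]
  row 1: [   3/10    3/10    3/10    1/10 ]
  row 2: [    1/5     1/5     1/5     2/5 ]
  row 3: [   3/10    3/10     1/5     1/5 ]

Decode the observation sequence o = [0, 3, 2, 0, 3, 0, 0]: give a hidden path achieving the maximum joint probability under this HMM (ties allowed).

t=0: δ = [2.000e-02, 6.000e-02, 4.000e-02, 1.200e-01]  (obs o_0=0)
t=1: δ = [3.600e-03, 2.400e-03, 9.600e-03, 7.200e-03]  ψ = [3, 1, 3, 3]  (obs o_1=3)
t=2: δ = [1.080e-03, 5.760e-04, 2.880e-04, 9.600e-04]  ψ = [3, 2, 3, 2]  (obs o_2=2)
t=3: δ = [2.880e-05, 6.912e-05, 6.480e-05, 9.720e-05]  ψ = [3, 1, 0, 0]  (obs o_3=0)
t=4: δ = [2.916e-06, 2.765e-06, 7.776e-06, 6.480e-06]  ψ = [3, 1, 3, 2]  (obs o_4=3)
t=5: δ = [1.944e-07, 4.666e-07, 2.592e-07, 1.166e-06]  ψ = [3, 2, 3, 2]  (obs o_5=0)
t=6: δ = [3.499e-08, 6.998e-08, 4.666e-08, 1.050e-07]  ψ = [3, 3, 3, 3]  (obs o_6=0)
backtrack: best end state = 3; path = [3, 3, 0, 3, 2, 3, 3]

path = [3, 3, 0, 3, 2, 3, 3]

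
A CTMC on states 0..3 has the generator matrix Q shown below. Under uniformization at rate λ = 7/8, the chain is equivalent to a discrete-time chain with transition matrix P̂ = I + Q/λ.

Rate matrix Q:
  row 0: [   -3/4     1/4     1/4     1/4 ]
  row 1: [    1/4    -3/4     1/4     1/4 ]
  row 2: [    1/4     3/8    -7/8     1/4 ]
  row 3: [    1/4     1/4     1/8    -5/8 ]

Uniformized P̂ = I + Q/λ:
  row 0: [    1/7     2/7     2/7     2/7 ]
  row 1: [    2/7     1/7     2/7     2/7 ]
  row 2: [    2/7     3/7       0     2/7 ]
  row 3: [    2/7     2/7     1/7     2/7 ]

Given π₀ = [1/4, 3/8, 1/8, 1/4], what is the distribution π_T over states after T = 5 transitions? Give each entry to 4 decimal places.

π = [0.2500, 0.2737, 0.1906, 0.2857]

t=0: π = [0.2500, 0.3750, 0.1250, 0.2500]
t=1: π = [0.2500, 0.2500, 0.2143, 0.2857]
t=2: π = [0.2500, 0.2806, 0.1837, 0.2857]
t=3: π = [0.2500, 0.2719, 0.1924, 0.2857]
t=4: π = [0.2500, 0.2744, 0.1899, 0.2857]
t=5: π = [0.2500, 0.2737, 0.1906, 0.2857]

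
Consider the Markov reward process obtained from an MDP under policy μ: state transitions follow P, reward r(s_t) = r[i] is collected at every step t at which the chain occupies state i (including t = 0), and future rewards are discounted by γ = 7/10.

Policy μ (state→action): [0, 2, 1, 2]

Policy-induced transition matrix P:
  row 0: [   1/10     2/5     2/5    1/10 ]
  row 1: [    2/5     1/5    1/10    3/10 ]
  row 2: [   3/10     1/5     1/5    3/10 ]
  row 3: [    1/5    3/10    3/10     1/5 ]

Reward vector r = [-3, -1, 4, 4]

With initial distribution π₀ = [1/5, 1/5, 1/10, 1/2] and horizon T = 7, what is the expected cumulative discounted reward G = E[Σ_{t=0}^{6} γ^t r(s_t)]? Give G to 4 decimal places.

t=0: π = [0.2000, 0.2000, 0.1000, 0.5000], E[r] = 1.6000, γ^t·E[r] = 1.600000, running G = 1.600000
t=1: π = [0.2300, 0.2900, 0.2700, 0.2100], E[r] = 0.9400, γ^t·E[r] = 0.658000, running G = 2.258000
t=2: π = [0.2620, 0.2670, 0.2380, 0.2330], E[r] = 0.8310, γ^t·E[r] = 0.407190, running G = 2.665190
t=3: π = [0.2510, 0.2757, 0.2490, 0.2243], E[r] = 0.8645, γ^t·E[r] = 0.296524, running G = 2.961714
t=4: π = [0.2549, 0.2726, 0.2451, 0.2274], E[r] = 0.8523, γ^t·E[r] = 0.204630, running G = 3.166344
t=5: π = [0.2535, 0.2737, 0.2465, 0.2263], E[r] = 0.8566, γ^t·E[r] = 0.143970, running G = 3.310314
t=6: π = [0.2540, 0.2733, 0.2460, 0.2267], E[r] = 0.8551, γ^t·E[r] = 0.100597, running G = 3.410911

G = 3.4109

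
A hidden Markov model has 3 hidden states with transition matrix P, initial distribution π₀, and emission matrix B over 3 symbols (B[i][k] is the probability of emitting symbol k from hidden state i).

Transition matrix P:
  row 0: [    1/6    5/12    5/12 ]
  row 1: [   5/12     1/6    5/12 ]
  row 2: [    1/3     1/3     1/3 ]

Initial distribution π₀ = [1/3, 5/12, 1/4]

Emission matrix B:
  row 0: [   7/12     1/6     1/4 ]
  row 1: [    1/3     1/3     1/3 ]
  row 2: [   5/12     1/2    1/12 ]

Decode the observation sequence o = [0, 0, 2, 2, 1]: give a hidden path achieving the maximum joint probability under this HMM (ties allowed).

path = [1, 0, 1, 0, 2]

t=0: δ = [1.944e-01, 1.389e-01, 1.042e-01]  (obs o_0=0)
t=1: δ = [3.376e-02, 2.701e-02, 3.376e-02]  ψ = [1, 0, 0]  (obs o_1=0)
t=2: δ = [2.813e-03, 4.689e-03, 1.172e-03]  ψ = [1, 0, 0]  (obs o_2=2)
t=3: δ = [4.884e-04, 3.907e-04, 1.628e-04]  ψ = [1, 0, 1]  (obs o_3=2)
t=4: δ = [2.713e-05, 6.783e-05, 1.017e-04]  ψ = [1, 0, 0]  (obs o_4=1)
backtrack: best end state = 2; path = [1, 0, 1, 0, 2]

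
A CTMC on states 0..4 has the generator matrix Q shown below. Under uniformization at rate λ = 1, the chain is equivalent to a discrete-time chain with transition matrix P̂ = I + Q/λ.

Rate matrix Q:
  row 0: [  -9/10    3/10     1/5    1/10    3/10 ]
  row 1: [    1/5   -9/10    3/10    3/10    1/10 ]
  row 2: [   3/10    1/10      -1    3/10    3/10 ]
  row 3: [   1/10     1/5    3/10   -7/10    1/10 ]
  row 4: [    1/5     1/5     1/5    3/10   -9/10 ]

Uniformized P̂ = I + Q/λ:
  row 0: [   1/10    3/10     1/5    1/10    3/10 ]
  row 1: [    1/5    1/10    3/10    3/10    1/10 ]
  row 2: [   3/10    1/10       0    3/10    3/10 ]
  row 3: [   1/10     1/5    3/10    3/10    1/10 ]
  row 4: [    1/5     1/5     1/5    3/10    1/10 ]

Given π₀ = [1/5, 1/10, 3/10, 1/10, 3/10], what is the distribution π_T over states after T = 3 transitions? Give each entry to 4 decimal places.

t=0: π = [0.2000, 0.1000, 0.3000, 0.1000, 0.3000]
t=1: π = [0.2000, 0.1800, 0.1600, 0.2600, 0.2000]
t=2: π = [0.1700, 0.1860, 0.2120, 0.2600, 0.1720]
t=3: π = [0.1782, 0.1772, 0.2022, 0.2660, 0.1764]

π = [0.1782, 0.1772, 0.2022, 0.2660, 0.1764]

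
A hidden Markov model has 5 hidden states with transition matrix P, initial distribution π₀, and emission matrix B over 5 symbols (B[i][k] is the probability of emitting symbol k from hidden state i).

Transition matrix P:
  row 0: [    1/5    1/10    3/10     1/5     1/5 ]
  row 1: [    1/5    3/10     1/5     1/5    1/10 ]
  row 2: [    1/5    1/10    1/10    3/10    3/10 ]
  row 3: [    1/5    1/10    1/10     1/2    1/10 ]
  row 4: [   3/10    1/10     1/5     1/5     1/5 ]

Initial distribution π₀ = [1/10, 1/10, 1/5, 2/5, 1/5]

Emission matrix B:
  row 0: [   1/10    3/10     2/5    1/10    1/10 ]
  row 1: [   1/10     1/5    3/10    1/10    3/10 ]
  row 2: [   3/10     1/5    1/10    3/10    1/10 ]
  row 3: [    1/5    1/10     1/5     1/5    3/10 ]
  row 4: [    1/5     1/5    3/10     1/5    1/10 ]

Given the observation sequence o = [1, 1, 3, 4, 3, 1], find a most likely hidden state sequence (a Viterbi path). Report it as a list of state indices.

path = [3, 3, 3, 3, 3, 0]

t=0: δ = [3.000e-02, 2.000e-02, 4.000e-02, 4.000e-02, 4.000e-02]  (obs o_0=1)
t=1: δ = [3.600e-03, 1.200e-03, 1.800e-03, 2.000e-03, 2.400e-03]  ψ = [4, 1, 0, 3, 2]  (obs o_1=1)
t=2: δ = [7.200e-05, 3.600e-05, 3.240e-04, 2.000e-04, 1.440e-04]  ψ = [0, 0, 0, 3, 0]  (obs o_2=3)
t=3: δ = [6.480e-06, 9.720e-06, 3.240e-06, 3.000e-05, 9.720e-06]  ψ = [2, 2, 2, 3, 2]  (obs o_3=4)
t=4: δ = [6.000e-07, 3.000e-07, 9.000e-07, 3.000e-06, 6.000e-07]  ψ = [3, 3, 3, 3, 3]  (obs o_4=3)
t=5: δ = [1.800e-07, 6.000e-08, 6.000e-08, 1.500e-07, 6.000e-08]  ψ = [3, 3, 3, 3, 3]  (obs o_5=1)
backtrack: best end state = 0; path = [3, 3, 3, 3, 3, 0]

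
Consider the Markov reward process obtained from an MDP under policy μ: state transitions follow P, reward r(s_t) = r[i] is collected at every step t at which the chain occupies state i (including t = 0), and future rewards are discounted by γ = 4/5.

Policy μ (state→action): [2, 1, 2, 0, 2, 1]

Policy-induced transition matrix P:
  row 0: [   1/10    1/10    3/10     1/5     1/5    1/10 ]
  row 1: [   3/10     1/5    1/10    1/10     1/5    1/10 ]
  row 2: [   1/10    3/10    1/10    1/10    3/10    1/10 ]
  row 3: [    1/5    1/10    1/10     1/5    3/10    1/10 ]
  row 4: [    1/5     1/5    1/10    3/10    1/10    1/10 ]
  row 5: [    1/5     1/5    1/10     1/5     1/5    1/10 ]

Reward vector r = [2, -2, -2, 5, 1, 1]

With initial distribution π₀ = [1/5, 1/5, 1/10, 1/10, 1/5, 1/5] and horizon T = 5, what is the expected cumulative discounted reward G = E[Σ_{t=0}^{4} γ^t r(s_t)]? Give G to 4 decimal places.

G = 3.0546

t=0: π = [0.2000, 0.2000, 0.1000, 0.1000, 0.2000, 0.2000], E[r] = 0.7000, γ^t·E[r] = 0.700000, running G = 0.700000
t=1: π = [0.1900, 0.1800, 0.1400, 0.1900, 0.2000, 0.1000], E[r] = 0.9900, γ^t·E[r] = 0.792000, running G = 1.492000
t=2: π = [0.1850, 0.1760, 0.1380, 0.1880, 0.2130, 0.1000], E[r] = 0.9950, γ^t·E[r] = 0.636800, running G = 2.128800
t=3: π = [0.1853, 0.1765, 0.1370, 0.1899, 0.2113, 0.1000], E[r] = 1.0044, γ^t·E[r] = 0.514253, running G = 2.643053
t=4: π = [0.1854, 0.1762, 0.1371, 0.1898, 0.2116, 0.1000], E[r] = 1.0048, γ^t·E[r] = 0.411574, running G = 3.054627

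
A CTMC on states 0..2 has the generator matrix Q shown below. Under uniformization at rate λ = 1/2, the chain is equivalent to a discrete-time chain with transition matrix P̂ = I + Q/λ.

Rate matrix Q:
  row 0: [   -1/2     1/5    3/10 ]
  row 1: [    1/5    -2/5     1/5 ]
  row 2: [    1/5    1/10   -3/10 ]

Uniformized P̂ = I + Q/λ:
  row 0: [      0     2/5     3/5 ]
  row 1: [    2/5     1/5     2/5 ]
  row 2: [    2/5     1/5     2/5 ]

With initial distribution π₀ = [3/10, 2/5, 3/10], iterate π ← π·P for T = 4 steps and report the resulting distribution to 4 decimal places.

π = [0.2861, 0.2570, 0.4570]

t=0: π = [0.3000, 0.4000, 0.3000]
t=1: π = [0.2800, 0.2600, 0.4600]
t=2: π = [0.2880, 0.2560, 0.4560]
t=3: π = [0.2848, 0.2576, 0.4576]
t=4: π = [0.2861, 0.2570, 0.4570]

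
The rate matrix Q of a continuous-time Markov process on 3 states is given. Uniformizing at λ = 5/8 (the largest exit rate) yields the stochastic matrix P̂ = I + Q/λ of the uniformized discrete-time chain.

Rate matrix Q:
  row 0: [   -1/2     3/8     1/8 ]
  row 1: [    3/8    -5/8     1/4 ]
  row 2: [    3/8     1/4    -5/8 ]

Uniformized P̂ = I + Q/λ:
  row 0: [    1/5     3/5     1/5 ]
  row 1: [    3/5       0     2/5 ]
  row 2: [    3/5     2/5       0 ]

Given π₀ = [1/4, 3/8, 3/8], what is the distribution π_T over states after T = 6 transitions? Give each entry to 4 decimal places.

t=0: π = [0.2500, 0.3750, 0.3750]
t=1: π = [0.5000, 0.3000, 0.2000]
t=2: π = [0.4000, 0.3800, 0.2200]
t=3: π = [0.4400, 0.3280, 0.2320]
t=4: π = [0.4240, 0.3568, 0.2192]
t=5: π = [0.4304, 0.3421, 0.2275]
t=6: π = [0.4278, 0.3492, 0.2229]

π = [0.4278, 0.3492, 0.2229]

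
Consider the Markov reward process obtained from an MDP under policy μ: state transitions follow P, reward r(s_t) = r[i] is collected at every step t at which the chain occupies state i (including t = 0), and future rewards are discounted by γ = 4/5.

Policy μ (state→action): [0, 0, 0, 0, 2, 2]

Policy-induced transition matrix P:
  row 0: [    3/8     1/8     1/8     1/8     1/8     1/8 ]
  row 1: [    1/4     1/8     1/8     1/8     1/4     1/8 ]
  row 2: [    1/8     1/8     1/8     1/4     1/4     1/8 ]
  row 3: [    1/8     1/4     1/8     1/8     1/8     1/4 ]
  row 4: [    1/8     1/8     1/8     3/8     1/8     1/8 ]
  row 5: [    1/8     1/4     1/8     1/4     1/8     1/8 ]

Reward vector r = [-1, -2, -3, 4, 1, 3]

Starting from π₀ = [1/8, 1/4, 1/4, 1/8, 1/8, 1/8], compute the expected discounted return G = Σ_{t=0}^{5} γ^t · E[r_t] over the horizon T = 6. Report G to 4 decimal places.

G = 1.0306

t=0: π = [0.1250, 0.2500, 0.2500, 0.1250, 0.1250, 0.1250], E[r] = -0.3750, γ^t·E[r] = -0.375000, running G = -0.375000
t=1: π = [0.1875, 0.1563, 0.1250, 0.2031, 0.1875, 0.1406], E[r] = 0.5469, γ^t·E[r] = 0.437500, running G = 0.062500
t=2: π = [0.1914, 0.1680, 0.1250, 0.2051, 0.1602, 0.1504], E[r] = 0.5293, γ^t·E[r] = 0.338750, running G = 0.401250
t=3: π = [0.1938, 0.1694, 0.1250, 0.1995, 0.1616, 0.1506], E[r] = 0.5037, γ^t·E[r] = 0.257875, running G = 0.659125
t=4: π = [0.1946, 0.1688, 0.1250, 0.1999, 0.1618, 0.1499], E[r] = 0.5039, γ^t·E[r] = 0.206388, running G = 0.865513
t=5: π = [0.1948, 0.1687, 0.1250, 0.1998, 0.1617, 0.1500], E[r] = 0.5037, γ^t·E[r] = 0.165064, running G = 1.030576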